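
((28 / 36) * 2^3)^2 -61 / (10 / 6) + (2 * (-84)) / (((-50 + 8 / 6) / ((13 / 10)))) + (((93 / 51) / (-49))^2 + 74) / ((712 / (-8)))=10539077602864 / 1825819717365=5.77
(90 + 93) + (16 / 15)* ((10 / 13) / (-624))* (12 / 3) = 278335 / 1521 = 182.99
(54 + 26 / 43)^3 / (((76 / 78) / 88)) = 22213222217472 / 1510633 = 14704578.95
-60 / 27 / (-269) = 20 / 2421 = 0.01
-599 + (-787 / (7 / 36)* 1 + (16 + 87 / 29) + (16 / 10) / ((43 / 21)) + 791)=-5772649 / 1505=-3835.65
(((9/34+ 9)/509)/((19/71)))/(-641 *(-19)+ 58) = 7455/1341232306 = 0.00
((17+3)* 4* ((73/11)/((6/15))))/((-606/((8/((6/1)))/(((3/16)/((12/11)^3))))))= -29900800/1478741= -20.22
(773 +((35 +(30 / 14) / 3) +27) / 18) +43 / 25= 2451343 / 3150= 778.20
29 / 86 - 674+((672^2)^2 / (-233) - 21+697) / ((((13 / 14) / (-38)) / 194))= 1810041657833989509 / 260494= 6948496540549.84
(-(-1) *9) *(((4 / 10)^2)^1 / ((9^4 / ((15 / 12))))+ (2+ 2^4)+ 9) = 243.00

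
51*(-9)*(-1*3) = 1377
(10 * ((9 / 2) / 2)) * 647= 29115 / 2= 14557.50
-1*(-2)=2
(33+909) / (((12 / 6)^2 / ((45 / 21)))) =7065 / 14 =504.64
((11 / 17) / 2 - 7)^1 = -227 / 34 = -6.68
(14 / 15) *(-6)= -28 / 5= -5.60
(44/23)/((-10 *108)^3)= -11/7243344000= -0.00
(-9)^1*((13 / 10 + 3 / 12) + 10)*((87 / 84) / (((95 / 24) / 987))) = -25503093 / 950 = -26845.36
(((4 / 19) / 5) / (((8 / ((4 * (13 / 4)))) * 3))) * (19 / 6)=13 / 180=0.07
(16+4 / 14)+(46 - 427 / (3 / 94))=-279658 / 21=-13317.05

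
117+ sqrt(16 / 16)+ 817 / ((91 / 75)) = 72013 / 91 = 791.35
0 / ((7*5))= 0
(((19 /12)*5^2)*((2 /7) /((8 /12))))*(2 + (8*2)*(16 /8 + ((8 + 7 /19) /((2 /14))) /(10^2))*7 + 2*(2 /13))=901291 /182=4952.15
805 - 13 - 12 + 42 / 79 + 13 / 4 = 783.78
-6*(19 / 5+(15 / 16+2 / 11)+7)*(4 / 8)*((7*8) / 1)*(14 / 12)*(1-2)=513961 / 220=2336.19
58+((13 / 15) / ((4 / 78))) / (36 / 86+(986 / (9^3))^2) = 33656794027 / 513703660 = 65.52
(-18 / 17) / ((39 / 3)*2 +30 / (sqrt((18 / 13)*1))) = -18 / 17 +45*sqrt(26) / 221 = -0.02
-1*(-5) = 5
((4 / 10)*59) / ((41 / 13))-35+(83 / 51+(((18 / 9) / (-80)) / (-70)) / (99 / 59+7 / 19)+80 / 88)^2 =-11223471913310787678199 / 532368645247232640000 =-21.08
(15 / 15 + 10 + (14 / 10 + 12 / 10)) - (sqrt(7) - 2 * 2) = 88 / 5 - sqrt(7) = 14.95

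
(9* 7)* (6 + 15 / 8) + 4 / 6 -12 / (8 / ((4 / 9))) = 3969 / 8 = 496.12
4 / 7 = 0.57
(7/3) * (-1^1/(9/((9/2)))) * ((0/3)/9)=0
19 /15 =1.27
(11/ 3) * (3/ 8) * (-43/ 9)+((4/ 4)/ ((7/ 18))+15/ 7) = -1.86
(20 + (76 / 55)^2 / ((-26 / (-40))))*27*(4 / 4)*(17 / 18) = 4600302 / 7865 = 584.91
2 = 2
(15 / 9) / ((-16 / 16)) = -5 / 3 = -1.67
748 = 748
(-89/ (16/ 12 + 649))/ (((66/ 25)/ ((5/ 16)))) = -11125/ 686752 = -0.02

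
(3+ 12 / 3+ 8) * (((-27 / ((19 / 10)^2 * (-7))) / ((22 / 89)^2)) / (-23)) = -80200125 / 7032641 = -11.40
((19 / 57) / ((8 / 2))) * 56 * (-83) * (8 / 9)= -9296 / 27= -344.30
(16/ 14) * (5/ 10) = 4/ 7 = 0.57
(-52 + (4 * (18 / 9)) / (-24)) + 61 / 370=-57907 / 1110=-52.17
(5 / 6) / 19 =5 / 114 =0.04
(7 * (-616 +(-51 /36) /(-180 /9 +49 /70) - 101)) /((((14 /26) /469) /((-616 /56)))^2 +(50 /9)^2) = -14403456875636829 /88582716396266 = -162.60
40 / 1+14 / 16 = 327 / 8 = 40.88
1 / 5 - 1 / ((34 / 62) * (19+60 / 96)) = 1429 / 13345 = 0.11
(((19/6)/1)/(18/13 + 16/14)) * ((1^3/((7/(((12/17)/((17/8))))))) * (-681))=-1345656/33235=-40.49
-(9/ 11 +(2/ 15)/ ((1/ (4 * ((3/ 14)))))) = -359/ 385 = -0.93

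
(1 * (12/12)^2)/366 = 1/366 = 0.00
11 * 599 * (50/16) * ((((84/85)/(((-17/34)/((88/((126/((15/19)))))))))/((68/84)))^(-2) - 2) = -1185005398825/39739392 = -29819.41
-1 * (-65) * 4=260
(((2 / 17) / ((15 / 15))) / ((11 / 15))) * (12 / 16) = 45 / 374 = 0.12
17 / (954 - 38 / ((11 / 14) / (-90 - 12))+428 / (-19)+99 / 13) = 46189 / 15954713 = 0.00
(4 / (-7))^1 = -4 / 7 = -0.57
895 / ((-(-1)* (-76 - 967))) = -895 / 1043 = -0.86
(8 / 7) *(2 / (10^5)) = 1 / 43750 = 0.00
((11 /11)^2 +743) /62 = 12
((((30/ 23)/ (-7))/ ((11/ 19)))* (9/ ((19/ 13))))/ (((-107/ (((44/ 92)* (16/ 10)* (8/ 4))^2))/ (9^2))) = 160123392/ 45565415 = 3.51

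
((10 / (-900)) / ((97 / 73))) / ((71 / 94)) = -3431 / 309915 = -0.01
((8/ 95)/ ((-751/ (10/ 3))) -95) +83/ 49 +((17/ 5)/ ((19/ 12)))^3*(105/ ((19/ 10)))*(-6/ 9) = -32954561161484/ 71935237185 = -458.11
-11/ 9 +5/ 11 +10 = 914/ 99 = 9.23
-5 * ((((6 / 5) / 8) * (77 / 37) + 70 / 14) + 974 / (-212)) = -28153 / 7844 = -3.59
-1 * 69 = -69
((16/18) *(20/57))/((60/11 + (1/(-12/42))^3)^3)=-109035520/18318611710341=-0.00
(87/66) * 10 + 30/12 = 15.68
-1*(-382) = 382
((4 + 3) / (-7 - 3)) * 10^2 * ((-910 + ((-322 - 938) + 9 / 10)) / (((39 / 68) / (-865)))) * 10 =-89310523400 / 39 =-2290013420.51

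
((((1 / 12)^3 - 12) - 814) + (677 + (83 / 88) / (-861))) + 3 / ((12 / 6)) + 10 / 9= -798597539 / 5455296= -146.39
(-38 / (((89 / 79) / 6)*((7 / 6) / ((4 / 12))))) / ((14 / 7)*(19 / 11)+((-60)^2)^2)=-0.00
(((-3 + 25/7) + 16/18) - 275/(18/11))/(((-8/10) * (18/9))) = 34985/336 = 104.12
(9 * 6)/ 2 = 27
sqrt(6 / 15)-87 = -87 + sqrt(10) / 5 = -86.37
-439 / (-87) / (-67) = -439 / 5829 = -0.08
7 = 7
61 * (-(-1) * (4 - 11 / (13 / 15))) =-6893 / 13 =-530.23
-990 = -990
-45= -45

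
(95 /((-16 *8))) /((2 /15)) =-1425 /256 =-5.57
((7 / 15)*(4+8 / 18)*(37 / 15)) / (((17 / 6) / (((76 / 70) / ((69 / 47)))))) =1057312 / 791775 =1.34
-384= -384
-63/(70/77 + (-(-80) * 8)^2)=-0.00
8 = 8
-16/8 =-2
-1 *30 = -30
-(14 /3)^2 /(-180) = 49 /405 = 0.12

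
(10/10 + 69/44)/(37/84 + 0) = 2373/407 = 5.83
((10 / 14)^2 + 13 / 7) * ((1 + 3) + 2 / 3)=232 / 21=11.05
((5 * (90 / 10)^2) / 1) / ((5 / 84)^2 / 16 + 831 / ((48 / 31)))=0.75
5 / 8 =0.62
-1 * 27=-27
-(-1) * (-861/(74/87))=-74907/74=-1012.26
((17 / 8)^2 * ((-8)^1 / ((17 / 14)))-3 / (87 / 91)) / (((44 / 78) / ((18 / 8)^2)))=-12051585 / 40832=-295.15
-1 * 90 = -90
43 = 43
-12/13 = -0.92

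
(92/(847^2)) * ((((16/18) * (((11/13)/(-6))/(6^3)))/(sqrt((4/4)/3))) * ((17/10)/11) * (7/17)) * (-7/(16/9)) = 23 * sqrt(3)/1233357840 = 0.00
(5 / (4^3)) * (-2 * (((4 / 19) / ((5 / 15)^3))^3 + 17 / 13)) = -82464295 / 2853344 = -28.90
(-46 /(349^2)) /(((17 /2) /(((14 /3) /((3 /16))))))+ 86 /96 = 266779865 /298168848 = 0.89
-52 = -52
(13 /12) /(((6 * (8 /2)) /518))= 3367 /144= 23.38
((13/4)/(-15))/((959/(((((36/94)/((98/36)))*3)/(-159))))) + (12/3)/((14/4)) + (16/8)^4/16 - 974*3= -1708913271834/585272905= -2919.86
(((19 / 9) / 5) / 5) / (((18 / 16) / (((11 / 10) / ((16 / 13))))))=2717 / 40500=0.07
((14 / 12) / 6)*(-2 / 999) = -7 / 17982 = -0.00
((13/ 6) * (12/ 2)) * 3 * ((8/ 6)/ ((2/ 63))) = 1638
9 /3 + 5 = 8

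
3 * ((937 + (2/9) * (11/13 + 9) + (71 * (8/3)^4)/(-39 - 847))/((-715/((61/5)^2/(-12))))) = 1623179051711/33353248500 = 48.67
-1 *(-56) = 56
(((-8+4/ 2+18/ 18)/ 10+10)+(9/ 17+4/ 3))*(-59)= -68381/ 102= -670.40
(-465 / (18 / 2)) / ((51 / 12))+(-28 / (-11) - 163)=-96835 / 561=-172.61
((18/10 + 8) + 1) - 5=29/5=5.80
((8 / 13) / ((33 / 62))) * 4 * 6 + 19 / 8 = 34461 / 1144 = 30.12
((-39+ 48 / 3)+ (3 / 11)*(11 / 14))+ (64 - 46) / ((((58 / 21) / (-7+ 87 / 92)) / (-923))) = 679743307 / 18676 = 36396.62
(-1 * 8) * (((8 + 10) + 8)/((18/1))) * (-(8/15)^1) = 832/135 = 6.16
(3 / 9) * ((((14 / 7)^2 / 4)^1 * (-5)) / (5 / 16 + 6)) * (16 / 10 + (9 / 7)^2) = -12752 / 14847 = -0.86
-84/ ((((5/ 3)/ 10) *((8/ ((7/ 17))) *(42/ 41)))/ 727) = -625947/ 34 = -18410.21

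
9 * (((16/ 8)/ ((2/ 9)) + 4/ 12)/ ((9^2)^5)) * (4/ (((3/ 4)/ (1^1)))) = 448/ 3486784401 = 0.00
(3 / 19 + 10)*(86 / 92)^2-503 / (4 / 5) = -6230352 / 10051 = -619.87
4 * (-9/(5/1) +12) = 204/5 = 40.80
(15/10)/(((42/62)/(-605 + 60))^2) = 285441025/294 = 970887.84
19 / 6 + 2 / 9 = 61 / 18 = 3.39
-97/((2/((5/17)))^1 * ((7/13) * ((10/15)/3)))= -56745/476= -119.21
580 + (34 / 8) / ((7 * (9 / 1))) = 580.07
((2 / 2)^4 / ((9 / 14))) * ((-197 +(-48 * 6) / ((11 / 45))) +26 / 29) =-6137558 / 2871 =-2137.78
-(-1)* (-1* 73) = -73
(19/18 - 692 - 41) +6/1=-725.94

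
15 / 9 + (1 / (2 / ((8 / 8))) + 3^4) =83.17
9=9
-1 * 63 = -63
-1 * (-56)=56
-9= -9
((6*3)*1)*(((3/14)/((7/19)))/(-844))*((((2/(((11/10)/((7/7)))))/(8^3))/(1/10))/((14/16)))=-12825/25475296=-0.00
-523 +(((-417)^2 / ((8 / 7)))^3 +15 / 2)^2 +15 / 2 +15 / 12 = 3252526920167057690079430273164366097 / 262144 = 12407405548732977638547630000000.00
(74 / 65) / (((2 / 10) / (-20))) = -1480 / 13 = -113.85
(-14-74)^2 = 7744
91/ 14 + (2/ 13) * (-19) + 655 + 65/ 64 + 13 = 559597/ 832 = 672.59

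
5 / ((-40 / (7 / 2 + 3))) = -13 / 16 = -0.81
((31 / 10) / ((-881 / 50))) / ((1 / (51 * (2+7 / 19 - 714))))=106883505 / 16739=6385.30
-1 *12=-12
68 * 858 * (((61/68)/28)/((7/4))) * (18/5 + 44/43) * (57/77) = 38511252/10535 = 3655.55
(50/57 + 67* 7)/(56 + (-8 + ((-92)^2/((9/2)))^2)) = 0.00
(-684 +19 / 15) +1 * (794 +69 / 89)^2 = 74970484414 / 118815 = 630985.01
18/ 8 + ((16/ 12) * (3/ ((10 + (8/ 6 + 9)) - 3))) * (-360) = -4203/ 52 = -80.83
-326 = -326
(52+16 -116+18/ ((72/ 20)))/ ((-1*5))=43/ 5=8.60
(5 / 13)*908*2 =9080 / 13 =698.46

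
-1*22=-22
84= 84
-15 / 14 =-1.07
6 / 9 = 2 / 3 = 0.67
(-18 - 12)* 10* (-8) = 2400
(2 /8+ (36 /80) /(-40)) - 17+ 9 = -6209 /800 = -7.76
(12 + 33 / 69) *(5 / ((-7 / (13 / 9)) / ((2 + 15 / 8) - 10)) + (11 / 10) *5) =10619 / 72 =147.49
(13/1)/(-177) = -13/177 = -0.07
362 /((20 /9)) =1629 /10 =162.90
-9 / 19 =-0.47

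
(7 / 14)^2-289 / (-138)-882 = -242785 / 276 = -879.66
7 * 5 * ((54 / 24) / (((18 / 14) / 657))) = 160965 / 4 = 40241.25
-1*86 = -86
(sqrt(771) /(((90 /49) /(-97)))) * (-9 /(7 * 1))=1885.37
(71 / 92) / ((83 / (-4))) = -71 / 1909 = -0.04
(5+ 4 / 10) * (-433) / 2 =-11691 / 10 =-1169.10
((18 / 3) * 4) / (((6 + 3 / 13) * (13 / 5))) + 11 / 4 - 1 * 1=349 / 108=3.23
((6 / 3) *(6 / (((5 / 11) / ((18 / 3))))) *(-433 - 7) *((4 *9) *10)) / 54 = -464640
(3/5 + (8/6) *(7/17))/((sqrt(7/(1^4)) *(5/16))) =4688 *sqrt(7)/8925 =1.39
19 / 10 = 1.90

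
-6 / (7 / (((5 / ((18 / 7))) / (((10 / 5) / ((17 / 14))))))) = -85 / 84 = -1.01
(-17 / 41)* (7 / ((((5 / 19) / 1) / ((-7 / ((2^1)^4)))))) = 15827 / 3280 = 4.83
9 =9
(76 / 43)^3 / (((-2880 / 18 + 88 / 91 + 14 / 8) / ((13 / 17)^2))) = -27004047616 / 1315486169273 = -0.02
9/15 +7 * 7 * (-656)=-160717/5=-32143.40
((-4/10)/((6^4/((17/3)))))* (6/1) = -17/1620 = -0.01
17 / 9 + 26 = 251 / 9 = 27.89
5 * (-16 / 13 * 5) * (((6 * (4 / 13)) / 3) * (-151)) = 483200 / 169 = 2859.17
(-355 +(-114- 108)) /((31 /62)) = -1154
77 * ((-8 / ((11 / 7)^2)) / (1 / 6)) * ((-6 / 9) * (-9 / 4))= -24696 / 11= -2245.09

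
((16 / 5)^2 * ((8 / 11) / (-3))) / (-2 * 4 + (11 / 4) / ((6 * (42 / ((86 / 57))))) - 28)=19611648 / 284277125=0.07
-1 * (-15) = 15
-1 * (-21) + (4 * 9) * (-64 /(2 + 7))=-235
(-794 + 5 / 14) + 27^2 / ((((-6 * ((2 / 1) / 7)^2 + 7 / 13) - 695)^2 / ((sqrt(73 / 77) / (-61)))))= -11111 / 14 - 42257943 * sqrt(5621) / 131495282107376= -793.64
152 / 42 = 76 / 21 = 3.62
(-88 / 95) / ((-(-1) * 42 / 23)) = -1012 / 1995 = -0.51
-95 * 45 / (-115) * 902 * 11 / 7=8483310 / 161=52691.37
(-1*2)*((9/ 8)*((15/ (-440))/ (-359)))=-27/ 126368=-0.00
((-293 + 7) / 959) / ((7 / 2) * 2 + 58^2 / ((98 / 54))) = -2002 / 12490427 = -0.00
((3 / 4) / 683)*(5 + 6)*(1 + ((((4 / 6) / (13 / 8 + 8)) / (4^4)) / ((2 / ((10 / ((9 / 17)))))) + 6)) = 232933 / 2753856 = 0.08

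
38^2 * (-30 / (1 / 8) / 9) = -115520 / 3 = -38506.67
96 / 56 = 12 / 7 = 1.71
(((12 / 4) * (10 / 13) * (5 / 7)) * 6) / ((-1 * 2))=-450 / 91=-4.95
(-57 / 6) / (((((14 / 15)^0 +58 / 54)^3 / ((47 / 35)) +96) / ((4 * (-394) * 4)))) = 3462653043 / 5934766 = 583.45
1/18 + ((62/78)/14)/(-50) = 4457/81900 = 0.05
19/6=3.17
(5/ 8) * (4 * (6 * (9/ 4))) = 33.75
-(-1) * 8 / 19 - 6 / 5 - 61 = -5869 / 95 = -61.78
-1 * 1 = -1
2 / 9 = 0.22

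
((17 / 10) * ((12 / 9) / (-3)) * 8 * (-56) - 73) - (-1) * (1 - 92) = 7852 / 45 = 174.49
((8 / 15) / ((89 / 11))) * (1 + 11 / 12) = 506 / 4005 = 0.13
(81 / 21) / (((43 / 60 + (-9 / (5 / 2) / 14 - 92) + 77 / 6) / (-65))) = 11700 / 3673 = 3.19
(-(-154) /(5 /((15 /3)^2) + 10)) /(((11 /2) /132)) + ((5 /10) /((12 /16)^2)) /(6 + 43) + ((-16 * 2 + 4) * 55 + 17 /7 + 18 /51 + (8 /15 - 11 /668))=-29405213219 /25039980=-1174.33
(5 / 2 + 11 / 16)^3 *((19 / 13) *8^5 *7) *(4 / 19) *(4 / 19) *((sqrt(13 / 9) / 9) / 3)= 4402048 *sqrt(13) / 741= 21419.45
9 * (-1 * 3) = -27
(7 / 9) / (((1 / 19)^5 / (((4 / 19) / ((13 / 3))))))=3648988 / 39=93563.79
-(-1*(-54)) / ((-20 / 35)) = 189 / 2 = 94.50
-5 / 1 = -5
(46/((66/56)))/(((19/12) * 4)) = 1288/209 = 6.16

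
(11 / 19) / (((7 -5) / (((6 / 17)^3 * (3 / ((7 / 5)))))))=17820 / 653429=0.03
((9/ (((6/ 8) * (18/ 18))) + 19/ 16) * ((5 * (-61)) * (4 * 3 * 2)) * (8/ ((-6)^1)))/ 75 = 25742/ 15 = 1716.13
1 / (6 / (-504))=-84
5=5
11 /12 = 0.92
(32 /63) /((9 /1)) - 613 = -347539 /567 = -612.94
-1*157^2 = -24649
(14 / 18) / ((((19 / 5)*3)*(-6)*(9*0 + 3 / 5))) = -175 / 9234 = -0.02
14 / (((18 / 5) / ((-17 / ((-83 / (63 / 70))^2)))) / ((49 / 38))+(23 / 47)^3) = -10897054434 / 1087068487441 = -0.01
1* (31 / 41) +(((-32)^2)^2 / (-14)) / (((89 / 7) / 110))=-2364536121 / 3649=-647995.65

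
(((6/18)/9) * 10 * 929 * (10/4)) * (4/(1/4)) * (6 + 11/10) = 2638360/27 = 97717.04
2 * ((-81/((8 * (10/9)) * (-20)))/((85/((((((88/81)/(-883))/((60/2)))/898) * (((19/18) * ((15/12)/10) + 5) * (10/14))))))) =-8129/4529239008000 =-0.00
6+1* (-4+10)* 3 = 24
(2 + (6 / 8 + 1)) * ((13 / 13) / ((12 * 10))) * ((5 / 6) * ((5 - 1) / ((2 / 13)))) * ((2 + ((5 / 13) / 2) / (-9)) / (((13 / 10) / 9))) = 11575 / 1248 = 9.27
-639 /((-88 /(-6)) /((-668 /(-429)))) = -106713 /1573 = -67.84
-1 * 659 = -659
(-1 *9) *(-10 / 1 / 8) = 45 / 4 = 11.25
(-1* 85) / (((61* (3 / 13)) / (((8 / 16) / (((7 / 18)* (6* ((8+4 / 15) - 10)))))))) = 1275 / 1708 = 0.75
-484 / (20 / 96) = -11616 / 5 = -2323.20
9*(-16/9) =-16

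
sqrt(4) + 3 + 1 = 6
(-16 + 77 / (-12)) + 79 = 679 / 12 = 56.58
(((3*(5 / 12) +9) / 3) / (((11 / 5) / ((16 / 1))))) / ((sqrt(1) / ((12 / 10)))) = 328 / 11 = 29.82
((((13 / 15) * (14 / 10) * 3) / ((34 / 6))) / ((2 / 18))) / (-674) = -2457 / 286450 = -0.01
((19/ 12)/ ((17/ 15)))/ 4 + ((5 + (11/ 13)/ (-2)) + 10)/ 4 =14121/ 3536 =3.99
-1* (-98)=98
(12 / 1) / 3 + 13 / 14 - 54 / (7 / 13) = -1335 / 14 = -95.36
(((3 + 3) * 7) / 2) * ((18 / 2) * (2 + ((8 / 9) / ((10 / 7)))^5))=395.63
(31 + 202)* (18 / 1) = 4194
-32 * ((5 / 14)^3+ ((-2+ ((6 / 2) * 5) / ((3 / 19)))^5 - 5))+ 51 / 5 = -222620278007.26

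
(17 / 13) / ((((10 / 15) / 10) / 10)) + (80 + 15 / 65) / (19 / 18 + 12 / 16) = 203298 / 845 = 240.59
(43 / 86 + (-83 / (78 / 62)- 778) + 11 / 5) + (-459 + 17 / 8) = -2025113 / 1560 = -1298.15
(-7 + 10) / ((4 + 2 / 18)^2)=243 / 1369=0.18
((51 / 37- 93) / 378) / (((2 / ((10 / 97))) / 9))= -2825 / 25123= -0.11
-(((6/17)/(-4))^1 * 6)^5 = 59049/1419857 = 0.04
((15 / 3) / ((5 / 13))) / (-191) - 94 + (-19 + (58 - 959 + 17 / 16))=-3095745 / 3056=-1013.01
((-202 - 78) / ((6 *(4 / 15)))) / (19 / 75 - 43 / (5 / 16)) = 1.27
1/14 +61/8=431/56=7.70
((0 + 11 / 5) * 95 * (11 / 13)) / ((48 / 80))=11495 / 39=294.74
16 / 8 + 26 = 28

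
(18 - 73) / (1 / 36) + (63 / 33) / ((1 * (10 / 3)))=-217737 / 110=-1979.43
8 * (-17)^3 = -39304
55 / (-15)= -11 / 3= -3.67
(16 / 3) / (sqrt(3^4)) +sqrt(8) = 16 / 27 +2 * sqrt(2) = 3.42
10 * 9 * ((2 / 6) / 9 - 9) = -2420 / 3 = -806.67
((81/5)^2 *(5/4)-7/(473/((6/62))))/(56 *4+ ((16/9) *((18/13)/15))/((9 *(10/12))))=56279060955/38432544128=1.46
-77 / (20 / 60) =-231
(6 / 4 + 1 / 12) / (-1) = -19 / 12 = -1.58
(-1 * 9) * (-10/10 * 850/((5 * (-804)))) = -255/134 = -1.90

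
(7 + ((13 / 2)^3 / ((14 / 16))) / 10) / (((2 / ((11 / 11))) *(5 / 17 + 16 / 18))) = 411111 / 25340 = 16.22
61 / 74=0.82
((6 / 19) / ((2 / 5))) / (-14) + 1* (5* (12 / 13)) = 15765 / 3458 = 4.56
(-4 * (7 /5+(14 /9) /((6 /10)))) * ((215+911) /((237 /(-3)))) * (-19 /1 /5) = -864.99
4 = 4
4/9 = 0.44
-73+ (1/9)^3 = -53216/729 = -73.00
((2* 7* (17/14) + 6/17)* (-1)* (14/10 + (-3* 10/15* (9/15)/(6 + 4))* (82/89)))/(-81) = 169271/612765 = 0.28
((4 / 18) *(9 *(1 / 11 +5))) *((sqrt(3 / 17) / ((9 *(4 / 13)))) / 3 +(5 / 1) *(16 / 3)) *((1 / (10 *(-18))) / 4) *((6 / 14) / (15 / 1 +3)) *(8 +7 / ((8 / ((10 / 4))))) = -163 / 1782-2119 *sqrt(51) / 87246720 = -0.09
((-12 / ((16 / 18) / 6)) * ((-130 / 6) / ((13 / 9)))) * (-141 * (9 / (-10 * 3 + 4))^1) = 1541835 / 26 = 59301.35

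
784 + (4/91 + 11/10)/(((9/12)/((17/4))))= 719339/910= 790.48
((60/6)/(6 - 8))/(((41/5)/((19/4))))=-475/164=-2.90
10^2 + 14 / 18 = 907 / 9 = 100.78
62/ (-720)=-31/ 360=-0.09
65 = 65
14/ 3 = 4.67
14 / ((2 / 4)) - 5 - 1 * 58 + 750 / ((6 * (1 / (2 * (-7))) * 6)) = -980 / 3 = -326.67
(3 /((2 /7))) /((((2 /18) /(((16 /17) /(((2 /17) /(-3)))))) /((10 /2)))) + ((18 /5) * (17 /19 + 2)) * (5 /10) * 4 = -215064 /19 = -11319.16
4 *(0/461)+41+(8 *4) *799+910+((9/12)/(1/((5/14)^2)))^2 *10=8150059357/307328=26519.09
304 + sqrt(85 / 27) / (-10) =303.82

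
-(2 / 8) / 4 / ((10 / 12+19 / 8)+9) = -0.01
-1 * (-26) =26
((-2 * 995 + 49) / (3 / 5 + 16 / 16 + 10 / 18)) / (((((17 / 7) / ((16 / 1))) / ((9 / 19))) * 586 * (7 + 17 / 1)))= -1834245 / 9179983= -0.20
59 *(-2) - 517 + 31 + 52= -552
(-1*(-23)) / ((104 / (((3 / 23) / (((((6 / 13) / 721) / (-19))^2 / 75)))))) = 60990345325 / 32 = 1905948291.41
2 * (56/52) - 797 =-794.85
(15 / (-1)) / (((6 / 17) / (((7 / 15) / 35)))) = -17 / 30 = -0.57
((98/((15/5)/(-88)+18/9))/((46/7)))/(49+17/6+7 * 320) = 181104/54715229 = 0.00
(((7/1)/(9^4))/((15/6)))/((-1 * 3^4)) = -14/2657205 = -0.00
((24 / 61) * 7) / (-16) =-21 / 122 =-0.17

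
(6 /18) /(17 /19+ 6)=19 /393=0.05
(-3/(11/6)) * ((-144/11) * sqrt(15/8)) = 648 * sqrt(30)/121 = 29.33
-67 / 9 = -7.44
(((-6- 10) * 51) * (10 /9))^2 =7398400 /9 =822044.44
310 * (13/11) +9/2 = 8159/22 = 370.86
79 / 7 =11.29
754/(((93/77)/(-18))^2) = 160936776/961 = 167468.03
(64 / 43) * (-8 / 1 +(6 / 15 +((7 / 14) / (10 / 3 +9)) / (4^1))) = -89864 / 7955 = -11.30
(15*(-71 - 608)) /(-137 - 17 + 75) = 10185 /79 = 128.92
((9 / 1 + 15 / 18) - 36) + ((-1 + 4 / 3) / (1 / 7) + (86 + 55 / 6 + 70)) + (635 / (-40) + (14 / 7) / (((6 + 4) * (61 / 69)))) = 920011 / 7320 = 125.68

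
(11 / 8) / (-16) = -11 / 128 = -0.09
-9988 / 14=-4994 / 7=-713.43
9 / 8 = 1.12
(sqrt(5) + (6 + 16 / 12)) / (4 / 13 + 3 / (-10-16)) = 26*sqrt(5) / 5 + 572 / 15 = 49.76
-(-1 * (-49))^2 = -2401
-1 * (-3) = 3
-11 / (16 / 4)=-11 / 4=-2.75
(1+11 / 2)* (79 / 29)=1027 / 58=17.71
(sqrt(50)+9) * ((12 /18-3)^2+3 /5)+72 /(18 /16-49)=272 * sqrt(2) /9+101296 /1915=95.64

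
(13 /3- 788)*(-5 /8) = 11755 /24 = 489.79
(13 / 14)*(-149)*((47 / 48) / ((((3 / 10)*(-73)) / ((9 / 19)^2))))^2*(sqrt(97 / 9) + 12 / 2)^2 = -1.20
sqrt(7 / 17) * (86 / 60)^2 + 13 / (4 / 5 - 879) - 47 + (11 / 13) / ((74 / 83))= -194588221 / 4224142 + 1849 * sqrt(119) / 15300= -44.75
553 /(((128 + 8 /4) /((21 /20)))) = 11613 /2600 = 4.47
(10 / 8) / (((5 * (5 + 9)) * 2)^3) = 1 / 2195200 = 0.00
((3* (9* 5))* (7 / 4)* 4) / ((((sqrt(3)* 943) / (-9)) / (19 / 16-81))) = 415.60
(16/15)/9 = 16/135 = 0.12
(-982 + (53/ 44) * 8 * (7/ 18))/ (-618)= 96847/ 61182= 1.58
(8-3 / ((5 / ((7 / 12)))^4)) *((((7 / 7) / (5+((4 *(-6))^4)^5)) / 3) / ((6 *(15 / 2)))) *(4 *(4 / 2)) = 34557599 / 293057177530580007813518878674900000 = 0.00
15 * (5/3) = 25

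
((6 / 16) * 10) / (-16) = -15 / 64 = -0.23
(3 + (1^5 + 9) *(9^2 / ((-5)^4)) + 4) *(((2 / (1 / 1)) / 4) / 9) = 1037 / 2250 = 0.46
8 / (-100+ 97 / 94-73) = -752 / 16165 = -0.05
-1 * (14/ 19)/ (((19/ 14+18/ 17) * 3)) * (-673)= 2242436/ 32775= 68.42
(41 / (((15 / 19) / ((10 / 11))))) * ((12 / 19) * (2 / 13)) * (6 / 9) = 1312 / 429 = 3.06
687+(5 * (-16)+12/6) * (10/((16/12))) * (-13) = 8292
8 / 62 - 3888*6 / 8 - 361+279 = -2997.87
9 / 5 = 1.80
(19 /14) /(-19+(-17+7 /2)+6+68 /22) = -209 /3605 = -0.06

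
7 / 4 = 1.75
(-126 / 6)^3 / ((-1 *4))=9261 / 4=2315.25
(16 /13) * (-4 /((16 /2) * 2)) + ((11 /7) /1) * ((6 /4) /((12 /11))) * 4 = 1517 /182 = 8.34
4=4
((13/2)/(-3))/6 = -13/36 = -0.36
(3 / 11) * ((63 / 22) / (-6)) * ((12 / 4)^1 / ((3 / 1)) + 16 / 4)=-315 / 484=-0.65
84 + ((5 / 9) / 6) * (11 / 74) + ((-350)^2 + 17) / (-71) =-465741883 / 283716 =-1641.58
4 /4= 1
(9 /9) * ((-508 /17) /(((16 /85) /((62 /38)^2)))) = -610235 /1444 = -422.60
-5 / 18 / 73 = -5 / 1314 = -0.00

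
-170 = -170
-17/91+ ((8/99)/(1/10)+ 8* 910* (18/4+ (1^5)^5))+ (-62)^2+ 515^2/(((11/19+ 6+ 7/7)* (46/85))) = 108549.23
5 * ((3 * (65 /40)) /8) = 195 /64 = 3.05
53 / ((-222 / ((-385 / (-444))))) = -20405 / 98568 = -0.21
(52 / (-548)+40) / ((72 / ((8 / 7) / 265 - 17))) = -2735843 / 290440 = -9.42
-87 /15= -29 /5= -5.80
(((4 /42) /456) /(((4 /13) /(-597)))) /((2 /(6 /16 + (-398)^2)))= -3278336945 /102144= -32095.25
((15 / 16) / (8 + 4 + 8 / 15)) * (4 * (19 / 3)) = 1.89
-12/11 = -1.09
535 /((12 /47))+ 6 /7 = 176087 /84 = 2096.27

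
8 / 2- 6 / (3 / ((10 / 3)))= -8 / 3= -2.67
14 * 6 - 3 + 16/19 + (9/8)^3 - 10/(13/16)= 70.96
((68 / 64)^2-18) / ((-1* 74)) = 4319 / 18944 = 0.23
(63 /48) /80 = 21 /1280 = 0.02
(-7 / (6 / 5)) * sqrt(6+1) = -35 * sqrt(7) / 6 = -15.43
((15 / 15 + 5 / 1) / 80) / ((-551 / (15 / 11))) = -9 / 48488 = -0.00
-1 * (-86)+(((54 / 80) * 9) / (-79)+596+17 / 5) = 2165621 / 3160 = 685.32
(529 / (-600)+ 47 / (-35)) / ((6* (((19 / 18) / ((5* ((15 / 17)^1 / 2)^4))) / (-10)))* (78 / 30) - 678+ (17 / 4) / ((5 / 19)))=2364946875 / 712871381026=0.00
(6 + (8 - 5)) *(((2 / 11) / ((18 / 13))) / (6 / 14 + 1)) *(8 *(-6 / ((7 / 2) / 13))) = -8112 / 55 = -147.49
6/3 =2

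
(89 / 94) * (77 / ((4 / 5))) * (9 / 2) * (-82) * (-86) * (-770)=-209317860675 / 94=-2226785751.86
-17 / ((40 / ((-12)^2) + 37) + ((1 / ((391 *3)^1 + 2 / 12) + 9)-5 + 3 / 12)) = -4307868 / 10523521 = -0.41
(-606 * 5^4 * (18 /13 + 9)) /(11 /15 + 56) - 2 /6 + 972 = -2268657605 /33189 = -68355.71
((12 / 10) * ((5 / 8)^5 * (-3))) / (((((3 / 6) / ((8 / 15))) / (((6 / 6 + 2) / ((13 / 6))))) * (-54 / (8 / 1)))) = 0.08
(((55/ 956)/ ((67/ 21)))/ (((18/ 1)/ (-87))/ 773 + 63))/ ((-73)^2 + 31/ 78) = 67318251/ 1253430758278718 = 0.00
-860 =-860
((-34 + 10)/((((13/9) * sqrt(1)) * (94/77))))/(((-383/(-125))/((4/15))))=-277200/234013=-1.18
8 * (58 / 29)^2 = 32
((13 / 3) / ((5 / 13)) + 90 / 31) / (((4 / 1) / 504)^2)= 34868988 / 155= 224961.21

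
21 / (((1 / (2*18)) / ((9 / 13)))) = 6804 / 13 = 523.38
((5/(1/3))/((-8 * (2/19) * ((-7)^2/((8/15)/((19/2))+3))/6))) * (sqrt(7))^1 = -2613 * sqrt(7)/392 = -17.64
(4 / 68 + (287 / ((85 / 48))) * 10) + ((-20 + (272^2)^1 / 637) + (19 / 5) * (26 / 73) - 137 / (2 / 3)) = 1512.76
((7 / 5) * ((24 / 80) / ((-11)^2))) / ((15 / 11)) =7 / 2750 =0.00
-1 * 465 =-465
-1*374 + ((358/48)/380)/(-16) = -54574259/145920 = -374.00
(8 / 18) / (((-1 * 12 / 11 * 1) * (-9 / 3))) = 11 / 81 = 0.14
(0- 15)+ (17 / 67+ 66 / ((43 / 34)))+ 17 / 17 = 110745 / 2881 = 38.44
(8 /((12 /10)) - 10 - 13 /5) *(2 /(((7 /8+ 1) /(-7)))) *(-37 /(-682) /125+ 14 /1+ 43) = 24218686408 /9590625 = 2525.25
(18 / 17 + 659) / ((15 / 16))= 179536 / 255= 704.06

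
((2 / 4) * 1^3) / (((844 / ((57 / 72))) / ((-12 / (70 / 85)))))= -323 / 47264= -0.01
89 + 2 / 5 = 447 / 5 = 89.40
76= 76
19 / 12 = 1.58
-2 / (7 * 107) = -2 / 749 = -0.00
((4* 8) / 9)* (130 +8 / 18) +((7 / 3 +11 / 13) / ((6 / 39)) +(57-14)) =42725 / 81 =527.47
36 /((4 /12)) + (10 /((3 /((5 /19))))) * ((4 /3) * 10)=20468 /171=119.70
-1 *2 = -2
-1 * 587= -587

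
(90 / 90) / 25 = 1 / 25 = 0.04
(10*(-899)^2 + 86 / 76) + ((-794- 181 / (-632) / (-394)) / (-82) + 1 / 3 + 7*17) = 9406507047093725 / 1163863392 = 8082140.15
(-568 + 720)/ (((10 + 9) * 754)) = 0.01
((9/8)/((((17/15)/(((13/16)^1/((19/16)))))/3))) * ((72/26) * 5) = 18225/646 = 28.21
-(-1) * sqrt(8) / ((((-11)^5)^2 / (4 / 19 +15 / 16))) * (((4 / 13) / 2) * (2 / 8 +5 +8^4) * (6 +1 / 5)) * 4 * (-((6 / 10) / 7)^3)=-958422753 * sqrt(2) / 1098722274810660500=-0.00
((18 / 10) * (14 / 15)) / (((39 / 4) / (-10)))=-112 / 65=-1.72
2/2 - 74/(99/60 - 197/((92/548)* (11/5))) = 3064991/2690551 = 1.14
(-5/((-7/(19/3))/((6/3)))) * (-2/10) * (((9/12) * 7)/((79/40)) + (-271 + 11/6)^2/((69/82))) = -160517730305/1030239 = -155806.30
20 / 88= 5 / 22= 0.23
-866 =-866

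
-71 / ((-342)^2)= -71 / 116964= -0.00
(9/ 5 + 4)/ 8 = 29/ 40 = 0.72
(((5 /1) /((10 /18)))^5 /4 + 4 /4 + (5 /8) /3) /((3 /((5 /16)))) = 1771615 /1152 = 1537.86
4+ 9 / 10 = 49 / 10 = 4.90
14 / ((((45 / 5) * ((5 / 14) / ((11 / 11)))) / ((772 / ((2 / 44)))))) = 3328864 / 45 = 73974.76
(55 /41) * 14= 18.78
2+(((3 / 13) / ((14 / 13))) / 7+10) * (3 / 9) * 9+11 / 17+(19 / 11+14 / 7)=36.47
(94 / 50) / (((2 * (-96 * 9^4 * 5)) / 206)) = -4841 / 78732000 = -0.00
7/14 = 0.50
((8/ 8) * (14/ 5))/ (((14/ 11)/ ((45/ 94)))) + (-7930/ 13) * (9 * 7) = -3612321/ 94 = -38428.95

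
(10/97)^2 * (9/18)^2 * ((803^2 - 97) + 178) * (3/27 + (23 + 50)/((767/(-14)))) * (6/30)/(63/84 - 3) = 108741351800/584552943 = 186.02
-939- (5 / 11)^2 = -113644 / 121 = -939.21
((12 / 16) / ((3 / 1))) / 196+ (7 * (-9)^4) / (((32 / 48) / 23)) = 1242233497 / 784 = 1584481.50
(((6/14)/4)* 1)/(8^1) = 3/224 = 0.01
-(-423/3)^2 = -19881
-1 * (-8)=8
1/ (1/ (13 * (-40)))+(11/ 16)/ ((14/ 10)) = -58185/ 112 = -519.51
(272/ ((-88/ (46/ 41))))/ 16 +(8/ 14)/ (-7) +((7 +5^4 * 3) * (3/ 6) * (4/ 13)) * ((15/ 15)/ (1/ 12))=3992327653/ 1149148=3474.16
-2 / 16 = -1 / 8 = -0.12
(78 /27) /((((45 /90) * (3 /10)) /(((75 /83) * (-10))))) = -130000 /747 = -174.03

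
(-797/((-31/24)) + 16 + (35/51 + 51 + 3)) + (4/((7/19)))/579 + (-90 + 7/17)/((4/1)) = 5684483251/8543724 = 665.34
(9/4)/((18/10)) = 1.25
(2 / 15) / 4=1 / 30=0.03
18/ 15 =6/ 5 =1.20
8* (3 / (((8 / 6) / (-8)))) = -144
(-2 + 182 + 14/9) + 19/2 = 3439/18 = 191.06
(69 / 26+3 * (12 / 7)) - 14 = -1129 / 182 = -6.20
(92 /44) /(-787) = -23 /8657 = -0.00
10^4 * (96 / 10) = 96000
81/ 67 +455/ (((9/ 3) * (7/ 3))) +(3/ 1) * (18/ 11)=71.12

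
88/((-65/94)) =-8272/65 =-127.26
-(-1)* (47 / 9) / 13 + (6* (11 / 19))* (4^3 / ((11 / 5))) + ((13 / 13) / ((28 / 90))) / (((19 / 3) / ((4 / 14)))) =11066912 / 108927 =101.60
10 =10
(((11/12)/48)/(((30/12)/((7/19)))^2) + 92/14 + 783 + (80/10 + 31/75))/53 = 7259430749/482151600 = 15.06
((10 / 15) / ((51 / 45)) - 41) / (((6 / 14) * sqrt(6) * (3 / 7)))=-89.82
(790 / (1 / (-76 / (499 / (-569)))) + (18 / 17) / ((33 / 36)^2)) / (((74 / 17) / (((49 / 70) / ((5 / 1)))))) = 122979658774 / 55850575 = 2201.94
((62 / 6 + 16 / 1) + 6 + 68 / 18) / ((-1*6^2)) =-325 / 324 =-1.00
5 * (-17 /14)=-85 /14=-6.07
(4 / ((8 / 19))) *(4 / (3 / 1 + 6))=38 / 9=4.22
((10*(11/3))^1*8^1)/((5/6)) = 352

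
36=36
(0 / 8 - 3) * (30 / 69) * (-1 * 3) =90 / 23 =3.91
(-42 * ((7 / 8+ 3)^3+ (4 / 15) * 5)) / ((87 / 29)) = -639947 / 768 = -833.26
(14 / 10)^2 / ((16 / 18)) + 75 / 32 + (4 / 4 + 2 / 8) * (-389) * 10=-4857.95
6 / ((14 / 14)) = 6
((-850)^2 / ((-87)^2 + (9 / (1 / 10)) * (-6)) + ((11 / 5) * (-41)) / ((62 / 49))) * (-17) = -535.52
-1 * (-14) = 14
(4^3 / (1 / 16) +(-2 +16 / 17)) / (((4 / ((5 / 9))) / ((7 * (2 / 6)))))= 331.51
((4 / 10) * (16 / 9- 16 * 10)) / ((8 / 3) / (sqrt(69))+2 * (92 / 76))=-42937872 / 1613665+2056256 * sqrt(69) / 4840995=-23.08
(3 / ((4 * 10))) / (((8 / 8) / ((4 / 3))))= 1 / 10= 0.10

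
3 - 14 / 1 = -11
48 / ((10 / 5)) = 24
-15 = -15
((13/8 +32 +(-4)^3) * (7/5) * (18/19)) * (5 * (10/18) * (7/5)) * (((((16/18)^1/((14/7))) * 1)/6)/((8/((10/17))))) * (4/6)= -735/1292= -0.57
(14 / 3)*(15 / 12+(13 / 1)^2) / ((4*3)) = 1589 / 24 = 66.21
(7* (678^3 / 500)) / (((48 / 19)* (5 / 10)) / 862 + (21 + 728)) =4466403975474 / 766696625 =5825.52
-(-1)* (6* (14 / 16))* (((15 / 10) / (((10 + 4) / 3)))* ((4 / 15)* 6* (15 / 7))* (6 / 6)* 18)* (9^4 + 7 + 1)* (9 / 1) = 43099209 / 7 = 6157029.86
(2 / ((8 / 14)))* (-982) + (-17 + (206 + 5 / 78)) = -253339 / 78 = -3247.94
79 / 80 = 0.99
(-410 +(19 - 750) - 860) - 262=-2263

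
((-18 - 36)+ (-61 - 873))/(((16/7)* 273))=-19/12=-1.58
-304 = -304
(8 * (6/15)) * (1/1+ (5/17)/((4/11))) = 492/85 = 5.79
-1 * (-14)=14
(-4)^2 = 16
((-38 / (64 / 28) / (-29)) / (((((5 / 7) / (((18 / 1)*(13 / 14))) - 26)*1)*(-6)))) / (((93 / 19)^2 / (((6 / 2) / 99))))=624169 / 134066834352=0.00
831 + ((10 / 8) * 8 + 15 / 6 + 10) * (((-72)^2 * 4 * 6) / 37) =2830107 / 37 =76489.38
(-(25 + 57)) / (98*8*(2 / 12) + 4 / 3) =-0.62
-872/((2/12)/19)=-99408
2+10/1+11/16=203/16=12.69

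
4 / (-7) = -4 / 7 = -0.57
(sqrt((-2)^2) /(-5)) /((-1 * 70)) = 1 /175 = 0.01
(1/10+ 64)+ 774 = 8381/10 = 838.10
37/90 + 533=48007/90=533.41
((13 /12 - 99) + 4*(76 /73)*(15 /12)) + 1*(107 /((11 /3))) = -612169 /9636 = -63.53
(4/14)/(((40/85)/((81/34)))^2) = 6561/896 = 7.32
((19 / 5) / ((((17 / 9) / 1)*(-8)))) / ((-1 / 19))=3249 / 680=4.78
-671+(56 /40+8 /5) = -668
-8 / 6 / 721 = -0.00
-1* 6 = -6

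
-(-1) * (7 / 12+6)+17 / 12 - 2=6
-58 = -58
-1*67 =-67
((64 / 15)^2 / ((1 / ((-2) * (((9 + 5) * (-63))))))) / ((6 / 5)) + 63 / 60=321139 / 12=26761.58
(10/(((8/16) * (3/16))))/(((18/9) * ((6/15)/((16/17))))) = 6400/51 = 125.49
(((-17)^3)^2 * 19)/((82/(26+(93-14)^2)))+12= 2874132754521/82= 35050399445.38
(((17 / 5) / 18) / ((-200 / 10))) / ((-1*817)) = 17 / 1470600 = 0.00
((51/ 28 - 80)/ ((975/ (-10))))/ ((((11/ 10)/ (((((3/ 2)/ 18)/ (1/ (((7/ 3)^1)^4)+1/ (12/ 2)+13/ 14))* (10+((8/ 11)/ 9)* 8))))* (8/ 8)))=35971439/ 62795304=0.57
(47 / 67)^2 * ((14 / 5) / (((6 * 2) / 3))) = 0.34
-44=-44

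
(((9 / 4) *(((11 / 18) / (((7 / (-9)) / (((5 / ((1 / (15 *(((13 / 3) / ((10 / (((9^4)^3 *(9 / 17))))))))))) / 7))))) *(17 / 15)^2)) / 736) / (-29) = 73854285.73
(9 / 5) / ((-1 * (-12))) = 3 / 20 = 0.15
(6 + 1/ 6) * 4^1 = 24.67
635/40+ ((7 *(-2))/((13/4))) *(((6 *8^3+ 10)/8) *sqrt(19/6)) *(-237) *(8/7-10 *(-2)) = 127/8+ 18017372 *sqrt(114)/13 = 14797930.55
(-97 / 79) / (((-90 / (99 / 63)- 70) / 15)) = 3201 / 22120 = 0.14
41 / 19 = 2.16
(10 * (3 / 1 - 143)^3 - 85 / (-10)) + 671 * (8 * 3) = -27423887.50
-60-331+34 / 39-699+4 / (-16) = -169943 / 156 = -1089.38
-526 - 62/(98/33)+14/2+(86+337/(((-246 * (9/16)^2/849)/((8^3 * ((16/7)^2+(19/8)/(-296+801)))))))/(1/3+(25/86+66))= -7756305479091398/52317042015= -148255.81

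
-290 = -290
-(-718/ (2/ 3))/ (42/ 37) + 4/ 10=66443/ 70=949.19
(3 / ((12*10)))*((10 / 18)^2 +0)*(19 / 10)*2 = 0.03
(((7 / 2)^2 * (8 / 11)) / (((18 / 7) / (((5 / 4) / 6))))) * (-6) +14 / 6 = -791 / 396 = -2.00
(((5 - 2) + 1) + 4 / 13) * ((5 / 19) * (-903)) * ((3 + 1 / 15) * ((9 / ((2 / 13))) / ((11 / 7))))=-24424344 / 209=-116862.89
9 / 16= 0.56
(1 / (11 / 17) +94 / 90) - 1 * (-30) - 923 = -440753 / 495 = -890.41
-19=-19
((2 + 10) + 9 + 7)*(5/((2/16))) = 1120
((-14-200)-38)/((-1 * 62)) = 126/31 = 4.06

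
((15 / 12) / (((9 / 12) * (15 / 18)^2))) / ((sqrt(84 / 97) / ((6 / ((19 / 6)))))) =72 * sqrt(2037) / 665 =4.89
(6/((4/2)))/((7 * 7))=3/49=0.06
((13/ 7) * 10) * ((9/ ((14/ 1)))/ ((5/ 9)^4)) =767637/ 6125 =125.33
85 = 85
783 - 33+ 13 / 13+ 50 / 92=34571 / 46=751.54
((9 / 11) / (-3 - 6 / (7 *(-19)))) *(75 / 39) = -9975 / 18733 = -0.53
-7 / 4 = -1.75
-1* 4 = -4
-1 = -1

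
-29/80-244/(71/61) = -1192779/5680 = -210.00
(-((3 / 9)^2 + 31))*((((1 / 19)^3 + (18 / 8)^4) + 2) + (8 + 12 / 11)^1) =-24823539755 / 21729312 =-1142.40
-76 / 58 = -38 / 29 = -1.31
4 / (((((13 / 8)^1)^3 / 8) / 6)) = 98304 / 2197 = 44.74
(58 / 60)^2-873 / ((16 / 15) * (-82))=3222223 / 295200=10.92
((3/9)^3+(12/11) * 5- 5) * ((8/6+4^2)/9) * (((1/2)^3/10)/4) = 949/320760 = 0.00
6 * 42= 252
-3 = -3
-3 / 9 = -1 / 3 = -0.33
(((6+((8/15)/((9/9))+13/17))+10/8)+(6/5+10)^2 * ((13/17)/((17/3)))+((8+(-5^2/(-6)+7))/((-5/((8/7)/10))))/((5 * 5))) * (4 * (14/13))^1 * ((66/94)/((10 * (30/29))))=24643875751/3310856250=7.44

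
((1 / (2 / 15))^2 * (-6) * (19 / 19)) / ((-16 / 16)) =675 / 2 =337.50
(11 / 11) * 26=26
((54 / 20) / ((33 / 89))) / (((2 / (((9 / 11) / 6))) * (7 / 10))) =2403 / 3388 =0.71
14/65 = 0.22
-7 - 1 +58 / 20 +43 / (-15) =-239 / 30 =-7.97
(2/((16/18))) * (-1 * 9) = -81/4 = -20.25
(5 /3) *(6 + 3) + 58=73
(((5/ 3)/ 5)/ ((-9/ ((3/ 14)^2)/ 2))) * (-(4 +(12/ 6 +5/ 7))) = 0.02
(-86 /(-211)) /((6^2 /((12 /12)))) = 0.01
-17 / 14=-1.21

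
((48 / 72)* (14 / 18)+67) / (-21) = -1823 / 567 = -3.22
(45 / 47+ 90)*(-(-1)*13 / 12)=18525 / 188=98.54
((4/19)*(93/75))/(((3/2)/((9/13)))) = 744/6175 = 0.12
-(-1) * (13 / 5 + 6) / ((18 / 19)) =817 / 90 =9.08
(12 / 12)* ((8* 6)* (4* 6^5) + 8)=1493000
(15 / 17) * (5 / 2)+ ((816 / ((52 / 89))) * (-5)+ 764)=-2747857 / 442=-6216.87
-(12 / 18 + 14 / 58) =-79 / 87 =-0.91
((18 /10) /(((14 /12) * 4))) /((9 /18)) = 27 /35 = 0.77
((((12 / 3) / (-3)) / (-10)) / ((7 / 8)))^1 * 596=9536 / 105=90.82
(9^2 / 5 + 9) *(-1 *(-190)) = 4788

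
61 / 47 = 1.30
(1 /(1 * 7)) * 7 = 1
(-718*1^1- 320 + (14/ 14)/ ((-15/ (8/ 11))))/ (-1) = 171278/ 165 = 1038.05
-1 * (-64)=64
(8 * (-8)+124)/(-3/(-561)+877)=561/8200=0.07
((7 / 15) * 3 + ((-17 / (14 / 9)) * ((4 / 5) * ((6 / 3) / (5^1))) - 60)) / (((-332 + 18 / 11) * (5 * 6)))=119537 / 19078500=0.01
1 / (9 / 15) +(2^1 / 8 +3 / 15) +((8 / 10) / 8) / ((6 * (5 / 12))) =647 / 300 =2.16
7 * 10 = 70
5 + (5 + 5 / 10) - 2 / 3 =59 / 6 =9.83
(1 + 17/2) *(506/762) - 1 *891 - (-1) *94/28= -2350519/2667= -881.33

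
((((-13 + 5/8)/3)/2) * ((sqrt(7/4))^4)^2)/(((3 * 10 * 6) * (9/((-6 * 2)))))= 26411/184320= 0.14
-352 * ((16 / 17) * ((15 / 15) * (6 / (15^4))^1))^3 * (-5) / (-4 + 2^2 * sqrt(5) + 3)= 11534336 / 373022643603515625 + 46137344 * sqrt(5) / 373022643603515625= 0.00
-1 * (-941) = 941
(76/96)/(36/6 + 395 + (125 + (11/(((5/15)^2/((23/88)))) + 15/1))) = 19/13605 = 0.00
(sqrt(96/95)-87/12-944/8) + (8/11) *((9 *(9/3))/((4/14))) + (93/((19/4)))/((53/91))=-1014921/44308 + 4 *sqrt(570)/95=-21.90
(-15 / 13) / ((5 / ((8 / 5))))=-24 / 65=-0.37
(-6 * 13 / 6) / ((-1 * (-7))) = -13 / 7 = -1.86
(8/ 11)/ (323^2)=8/ 1147619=0.00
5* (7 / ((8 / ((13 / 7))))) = 65 / 8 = 8.12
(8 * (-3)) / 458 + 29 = 28.95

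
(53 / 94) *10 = 265 / 47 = 5.64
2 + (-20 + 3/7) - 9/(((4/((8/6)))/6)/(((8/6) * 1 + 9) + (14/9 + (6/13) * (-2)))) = -19561/91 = -214.96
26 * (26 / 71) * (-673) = -454948 / 71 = -6407.72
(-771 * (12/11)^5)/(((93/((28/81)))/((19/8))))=-52502016/4992581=-10.52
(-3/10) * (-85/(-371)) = -0.07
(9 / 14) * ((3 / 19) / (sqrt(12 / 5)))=9 * sqrt(15) / 532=0.07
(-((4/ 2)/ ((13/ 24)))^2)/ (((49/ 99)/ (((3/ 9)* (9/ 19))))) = -684288/ 157339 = -4.35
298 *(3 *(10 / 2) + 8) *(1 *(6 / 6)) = 6854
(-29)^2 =841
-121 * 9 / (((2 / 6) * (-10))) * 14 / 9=2541 / 5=508.20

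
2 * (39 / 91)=6 / 7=0.86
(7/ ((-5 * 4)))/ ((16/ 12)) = -0.26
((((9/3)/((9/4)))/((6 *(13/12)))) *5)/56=0.02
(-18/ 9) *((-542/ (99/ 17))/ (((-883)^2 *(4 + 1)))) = 18428/ 385946055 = 0.00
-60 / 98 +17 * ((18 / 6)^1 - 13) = -8360 / 49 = -170.61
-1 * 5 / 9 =-5 / 9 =-0.56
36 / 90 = 0.40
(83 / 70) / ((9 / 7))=83 / 90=0.92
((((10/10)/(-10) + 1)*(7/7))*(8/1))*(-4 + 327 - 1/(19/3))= 220824/95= 2324.46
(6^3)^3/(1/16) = 161243136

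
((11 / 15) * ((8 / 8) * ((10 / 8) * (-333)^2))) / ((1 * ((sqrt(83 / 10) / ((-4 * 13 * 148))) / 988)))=-772897512816 * sqrt(830) / 83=-268276643163.60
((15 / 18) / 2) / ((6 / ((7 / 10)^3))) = 343 / 14400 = 0.02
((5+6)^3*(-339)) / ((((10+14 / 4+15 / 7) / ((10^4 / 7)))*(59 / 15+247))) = -11280225000 / 68693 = -164212.15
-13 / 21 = -0.62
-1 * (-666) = 666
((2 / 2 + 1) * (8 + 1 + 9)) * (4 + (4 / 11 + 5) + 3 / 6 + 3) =5094 / 11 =463.09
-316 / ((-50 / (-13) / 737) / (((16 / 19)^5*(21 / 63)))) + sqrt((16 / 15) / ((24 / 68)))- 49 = -1596431915473 / 185707425 + 2*sqrt(170) / 15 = -8594.75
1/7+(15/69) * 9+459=461.10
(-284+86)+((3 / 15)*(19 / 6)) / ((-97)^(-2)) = 172831 / 30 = 5761.03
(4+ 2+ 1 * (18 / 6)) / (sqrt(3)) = 3 * sqrt(3) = 5.20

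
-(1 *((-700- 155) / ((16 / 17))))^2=-211266225 / 256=-825258.69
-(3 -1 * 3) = 0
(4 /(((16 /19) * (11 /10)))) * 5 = 475 /22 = 21.59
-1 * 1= -1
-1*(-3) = 3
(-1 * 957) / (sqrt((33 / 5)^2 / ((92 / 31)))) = -290 * sqrt(713) / 31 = -249.79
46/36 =23/18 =1.28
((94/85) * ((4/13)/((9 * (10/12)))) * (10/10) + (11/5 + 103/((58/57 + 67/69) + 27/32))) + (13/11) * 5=321498360934/7221346275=44.52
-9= -9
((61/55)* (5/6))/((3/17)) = 1037/198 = 5.24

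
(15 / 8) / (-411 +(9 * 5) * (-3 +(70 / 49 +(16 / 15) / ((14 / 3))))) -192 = -337927 / 1760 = -192.00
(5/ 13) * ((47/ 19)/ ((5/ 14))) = 2.66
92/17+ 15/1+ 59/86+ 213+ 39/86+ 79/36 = 6230201/26316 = 236.75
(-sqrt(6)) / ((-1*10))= sqrt(6) / 10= 0.24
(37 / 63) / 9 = 37 / 567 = 0.07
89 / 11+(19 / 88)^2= 8.14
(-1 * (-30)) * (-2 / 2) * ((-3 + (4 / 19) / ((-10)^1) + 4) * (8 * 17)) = -75888 / 19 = -3994.11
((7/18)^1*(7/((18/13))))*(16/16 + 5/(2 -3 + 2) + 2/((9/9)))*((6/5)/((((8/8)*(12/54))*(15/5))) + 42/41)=245882/5535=44.42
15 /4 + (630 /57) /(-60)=271 /76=3.57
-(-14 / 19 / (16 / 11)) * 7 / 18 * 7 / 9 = 3773 / 24624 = 0.15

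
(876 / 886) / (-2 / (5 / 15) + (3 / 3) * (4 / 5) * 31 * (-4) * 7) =-1095 / 775693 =-0.00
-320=-320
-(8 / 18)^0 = -1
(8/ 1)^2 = 64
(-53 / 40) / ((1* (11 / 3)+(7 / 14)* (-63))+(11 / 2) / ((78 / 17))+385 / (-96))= 8268 / 191225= 0.04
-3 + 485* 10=4847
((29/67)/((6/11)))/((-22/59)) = -2.13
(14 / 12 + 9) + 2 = 73 / 6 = 12.17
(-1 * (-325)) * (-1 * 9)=-2925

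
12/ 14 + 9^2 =81.86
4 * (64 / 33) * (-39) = -3328 / 11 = -302.55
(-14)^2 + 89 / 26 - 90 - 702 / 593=1668833 / 15418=108.24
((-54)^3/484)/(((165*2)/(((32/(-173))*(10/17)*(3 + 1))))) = 1679616/3914471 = 0.43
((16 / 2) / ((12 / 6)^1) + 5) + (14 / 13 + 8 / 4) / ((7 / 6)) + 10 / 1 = 1969 / 91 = 21.64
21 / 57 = 7 / 19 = 0.37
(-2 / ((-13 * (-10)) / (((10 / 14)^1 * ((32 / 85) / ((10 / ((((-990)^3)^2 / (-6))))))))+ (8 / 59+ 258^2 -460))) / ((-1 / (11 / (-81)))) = -804636203405760000 / 195835101642955399588727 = -0.00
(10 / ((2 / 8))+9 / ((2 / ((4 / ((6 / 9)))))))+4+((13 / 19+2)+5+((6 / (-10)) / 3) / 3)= 22406 / 285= 78.62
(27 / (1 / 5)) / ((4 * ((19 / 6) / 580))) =117450 / 19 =6181.58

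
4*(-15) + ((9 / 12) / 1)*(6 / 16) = -1911 / 32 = -59.72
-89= -89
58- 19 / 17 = 967 / 17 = 56.88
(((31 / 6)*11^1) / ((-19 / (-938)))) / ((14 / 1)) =22847 / 114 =200.41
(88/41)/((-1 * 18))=-44/369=-0.12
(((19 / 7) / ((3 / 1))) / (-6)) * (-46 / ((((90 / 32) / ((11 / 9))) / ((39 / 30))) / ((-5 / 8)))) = -62491 / 25515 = -2.45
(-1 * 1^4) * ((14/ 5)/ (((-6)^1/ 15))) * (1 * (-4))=-28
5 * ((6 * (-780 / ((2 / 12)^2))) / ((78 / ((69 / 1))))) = -745200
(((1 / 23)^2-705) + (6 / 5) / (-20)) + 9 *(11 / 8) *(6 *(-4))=-26504437 / 26450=-1002.06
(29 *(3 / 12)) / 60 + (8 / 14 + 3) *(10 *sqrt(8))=29 / 240 + 500 *sqrt(2) / 7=101.14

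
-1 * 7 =-7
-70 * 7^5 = -1176490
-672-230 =-902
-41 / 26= -1.58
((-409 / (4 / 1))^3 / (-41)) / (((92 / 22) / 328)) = 752597219 / 368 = 2045101.14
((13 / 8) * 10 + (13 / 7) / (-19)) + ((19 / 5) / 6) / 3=391739 / 23940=16.36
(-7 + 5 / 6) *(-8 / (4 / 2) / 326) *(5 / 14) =185 / 6846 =0.03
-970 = -970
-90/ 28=-45/ 14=-3.21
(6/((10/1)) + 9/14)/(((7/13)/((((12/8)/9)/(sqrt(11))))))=377*sqrt(11)/10780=0.12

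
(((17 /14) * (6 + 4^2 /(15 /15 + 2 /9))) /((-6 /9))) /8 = -765 /176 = -4.35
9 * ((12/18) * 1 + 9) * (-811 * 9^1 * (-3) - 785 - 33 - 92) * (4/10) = 3651738/5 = 730347.60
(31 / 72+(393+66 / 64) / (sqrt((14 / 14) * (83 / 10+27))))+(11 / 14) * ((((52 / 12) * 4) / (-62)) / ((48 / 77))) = 349 / 4464+12609 * sqrt(3530) / 11296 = 66.40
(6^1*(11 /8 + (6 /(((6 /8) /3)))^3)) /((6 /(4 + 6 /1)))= 138253.75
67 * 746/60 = 24991/30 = 833.03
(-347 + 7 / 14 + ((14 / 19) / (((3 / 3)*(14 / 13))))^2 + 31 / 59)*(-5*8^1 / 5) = 58871532 / 21299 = 2764.05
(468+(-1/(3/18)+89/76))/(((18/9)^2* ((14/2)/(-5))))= -176005/2128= -82.71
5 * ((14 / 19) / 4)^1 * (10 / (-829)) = -175 / 15751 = -0.01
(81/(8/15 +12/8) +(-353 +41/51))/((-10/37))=17977412/15555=1155.73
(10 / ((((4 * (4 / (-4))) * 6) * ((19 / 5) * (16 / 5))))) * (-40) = 1.37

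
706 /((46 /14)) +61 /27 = 134837 /621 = 217.13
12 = 12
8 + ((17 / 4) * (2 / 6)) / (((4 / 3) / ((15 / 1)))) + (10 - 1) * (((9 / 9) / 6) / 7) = 2705 / 112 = 24.15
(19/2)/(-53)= -19/106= -0.18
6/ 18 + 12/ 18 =1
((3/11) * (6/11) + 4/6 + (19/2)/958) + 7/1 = 7.83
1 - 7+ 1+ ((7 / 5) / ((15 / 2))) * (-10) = -103 / 15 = -6.87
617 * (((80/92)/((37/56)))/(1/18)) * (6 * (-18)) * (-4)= 5373527040/851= 6314367.85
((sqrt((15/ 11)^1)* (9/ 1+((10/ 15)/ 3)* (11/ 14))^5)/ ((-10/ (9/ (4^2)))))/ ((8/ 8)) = -2015993900449* sqrt(165)/ 6064889985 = -4269.81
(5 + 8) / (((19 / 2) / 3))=78 / 19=4.11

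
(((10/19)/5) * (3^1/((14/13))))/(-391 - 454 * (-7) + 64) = 39/379183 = 0.00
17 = 17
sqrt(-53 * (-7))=sqrt(371)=19.26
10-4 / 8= 19 / 2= 9.50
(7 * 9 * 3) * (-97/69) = -265.70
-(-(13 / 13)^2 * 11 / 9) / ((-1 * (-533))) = 11 / 4797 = 0.00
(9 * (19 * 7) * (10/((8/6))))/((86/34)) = 305235/86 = 3549.24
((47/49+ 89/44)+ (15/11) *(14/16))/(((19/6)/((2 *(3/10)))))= 162027/204820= 0.79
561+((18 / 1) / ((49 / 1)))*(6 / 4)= 561.55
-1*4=-4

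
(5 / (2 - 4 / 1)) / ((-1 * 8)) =5 / 16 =0.31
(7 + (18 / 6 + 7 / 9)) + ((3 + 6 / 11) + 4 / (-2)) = 1220 / 99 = 12.32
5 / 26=0.19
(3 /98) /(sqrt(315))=0.00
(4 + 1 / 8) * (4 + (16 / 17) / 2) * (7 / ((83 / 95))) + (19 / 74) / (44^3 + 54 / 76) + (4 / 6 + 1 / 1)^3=1390590356127139 / 9125732750382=152.38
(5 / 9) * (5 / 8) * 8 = 25 / 9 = 2.78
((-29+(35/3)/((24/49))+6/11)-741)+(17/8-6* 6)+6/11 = -154235/198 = -778.96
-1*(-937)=937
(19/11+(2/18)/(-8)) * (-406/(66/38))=-5233949/13068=-400.52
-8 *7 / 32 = -7 / 4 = -1.75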